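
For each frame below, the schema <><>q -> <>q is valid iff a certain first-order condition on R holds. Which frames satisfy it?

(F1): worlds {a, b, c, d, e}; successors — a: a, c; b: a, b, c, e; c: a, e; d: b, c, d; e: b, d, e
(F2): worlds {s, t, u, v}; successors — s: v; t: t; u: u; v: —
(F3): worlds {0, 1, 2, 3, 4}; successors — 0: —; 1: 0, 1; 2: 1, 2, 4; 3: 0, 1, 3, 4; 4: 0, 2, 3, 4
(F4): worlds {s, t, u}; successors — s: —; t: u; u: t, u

(F2)

The schema corresponds to a generalized confluence (Geach) condition: forall x forall y (x R^2 y -> exists w (y = w & xRw)).
(F1): fails — aR²e but no w with e=w and aRw.
(F2): satisfies the condition.
(F3): fails — 2R²0 but no w with 0=w and 2Rw.
(F4): fails — tR²t but no w with t=w and tRw.
Valid on: (F2).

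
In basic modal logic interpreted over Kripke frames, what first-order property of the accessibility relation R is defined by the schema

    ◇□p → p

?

Replacing p by ¬p and contraposing gives the equivalent schema p → □◇p.
Suppose p→□◇p is valid. Take Rxy and set V(p)={x}. Then p at x, so □◇p at x, so ◇p at y, so some z with Ryz has p; z=x, i.e. Ryx.

symmetry: ∀x ∀y (Rxy → Ryx)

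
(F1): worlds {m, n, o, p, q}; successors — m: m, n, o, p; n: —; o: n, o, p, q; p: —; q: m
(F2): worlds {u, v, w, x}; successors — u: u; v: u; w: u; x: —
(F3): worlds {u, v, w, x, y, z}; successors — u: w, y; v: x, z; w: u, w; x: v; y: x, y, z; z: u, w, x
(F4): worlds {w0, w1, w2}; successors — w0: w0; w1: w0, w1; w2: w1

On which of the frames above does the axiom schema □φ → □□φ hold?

Frame correspondent (Sahlqvist): ∀x ∀y ∀z (Rxy ∧ Ryz → Rxz) — i.e. transitivity.
(F1): fails — Rmo and Roq but not Rmq.
(F2): satisfies the condition.
(F3): fails — Ryx and Rxv but not Ryv.
(F4): fails — Rw2w1 and Rw1w0 but not Rw2w0.

(F2)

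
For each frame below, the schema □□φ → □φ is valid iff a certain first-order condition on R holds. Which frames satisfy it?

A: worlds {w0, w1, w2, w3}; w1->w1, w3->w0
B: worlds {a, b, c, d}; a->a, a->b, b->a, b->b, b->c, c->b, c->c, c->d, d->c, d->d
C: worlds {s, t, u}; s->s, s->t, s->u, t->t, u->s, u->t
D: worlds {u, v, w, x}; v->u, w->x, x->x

The schema corresponds to density: ∀x ∀y (Rxy → ∃z (Rxz ∧ Rzy)).
A: fails — Rw3w0 but no z with Rw3z and Rzw0.
B: holds.
C: holds.
D: fails — Rvu but no z with Rvz and Rzu.

B, C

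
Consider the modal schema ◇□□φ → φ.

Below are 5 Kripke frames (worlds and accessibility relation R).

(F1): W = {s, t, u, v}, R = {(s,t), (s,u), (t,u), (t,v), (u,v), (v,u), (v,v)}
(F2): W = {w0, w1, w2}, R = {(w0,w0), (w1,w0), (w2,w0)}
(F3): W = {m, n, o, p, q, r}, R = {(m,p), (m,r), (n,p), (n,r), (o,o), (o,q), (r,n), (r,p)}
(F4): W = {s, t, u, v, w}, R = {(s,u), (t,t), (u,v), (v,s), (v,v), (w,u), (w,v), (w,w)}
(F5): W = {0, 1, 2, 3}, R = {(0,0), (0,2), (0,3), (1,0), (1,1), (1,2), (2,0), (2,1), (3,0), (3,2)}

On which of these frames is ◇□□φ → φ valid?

(F5)

Frame correspondent (Sahlqvist): ∀x ∀y (xRy → ∃w (yR²w ∧ x = w)) — i.e. a generalized confluence (Geach) condition.
(F1): fails — sRt but no w with tR²w and s=w.
(F2): fails — w1Rw0 but no w with w0R²w and w1=w.
(F3): fails — mRp but no w with pR²w and m=w.
(F4): fails — wRu but no w* with uR²w* and w=w*.
(F5): holds.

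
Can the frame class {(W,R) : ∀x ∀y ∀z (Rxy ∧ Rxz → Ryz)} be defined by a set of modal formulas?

This is a Sahlqvist condition; the 5 axiom ◇q → □◇q defines it.
Suppose ◇q→□◇q is valid. Take Rxy, Rxz and set V(q)={y}. Then ◇q at x, so □◇q at x, so ◇q at z, so some w with Rzw has q; w=y, i.e. Rzy. By symmetry of the argument, Ryz.

Yes — defined by ◇q → □◇q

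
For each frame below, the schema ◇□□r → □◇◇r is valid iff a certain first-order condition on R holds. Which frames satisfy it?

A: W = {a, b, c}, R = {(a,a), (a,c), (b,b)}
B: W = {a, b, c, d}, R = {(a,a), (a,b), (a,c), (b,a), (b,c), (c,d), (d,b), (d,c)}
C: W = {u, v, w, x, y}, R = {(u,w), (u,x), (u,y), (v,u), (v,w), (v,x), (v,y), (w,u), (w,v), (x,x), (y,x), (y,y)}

B, C

This is the axiom for a generalized confluence (Geach) condition; its first-order frame correspondent is ∀x ∀y ∀z ((xRy ∧ xRz) → ∃w (yR²w ∧ zR²w)).
A: fails — aRa, aRc but no w with aR²w and cR²w.
B: satisfies the condition.
C: satisfies the condition.
Valid on: B, C.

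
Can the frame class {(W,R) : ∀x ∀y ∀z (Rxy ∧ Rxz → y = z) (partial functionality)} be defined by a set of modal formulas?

Yes: it is partial functionality, defined by the CD schema ◇p → □p.
Suppose ◇p→□p is valid. Take Rxy, Rxz and set V(p)={y}. Then ◇p at x, so □p at x, so p at z, i.e. z=y.

Definable; ◇p → □p defines it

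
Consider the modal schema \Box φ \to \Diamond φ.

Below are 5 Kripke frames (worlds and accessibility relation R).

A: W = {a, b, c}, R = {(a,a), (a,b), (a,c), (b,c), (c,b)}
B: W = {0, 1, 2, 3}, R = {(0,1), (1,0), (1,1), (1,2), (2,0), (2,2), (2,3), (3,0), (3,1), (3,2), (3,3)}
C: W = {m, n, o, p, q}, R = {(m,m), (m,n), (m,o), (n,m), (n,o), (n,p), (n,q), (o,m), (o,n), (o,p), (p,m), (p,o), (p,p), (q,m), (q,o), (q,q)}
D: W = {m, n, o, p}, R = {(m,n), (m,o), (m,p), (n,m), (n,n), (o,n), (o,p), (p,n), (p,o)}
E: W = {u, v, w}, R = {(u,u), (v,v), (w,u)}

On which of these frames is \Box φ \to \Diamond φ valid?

A, B, C, D, E

This is the axiom for seriality; its first-order frame correspondent is \forall x \exists y Rxy.
A: satisfies the condition.
B: satisfies the condition.
C: satisfies the condition.
D: satisfies the condition.
E: satisfies the condition.
Valid on: A, B, C, D, E.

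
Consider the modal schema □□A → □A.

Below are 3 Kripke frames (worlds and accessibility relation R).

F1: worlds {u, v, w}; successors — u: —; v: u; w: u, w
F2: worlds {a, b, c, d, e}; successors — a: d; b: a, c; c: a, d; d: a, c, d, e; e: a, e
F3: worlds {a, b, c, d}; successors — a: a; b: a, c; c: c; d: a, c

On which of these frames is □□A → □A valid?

The schema corresponds to density: ∀x ∀y (Rxy → ∃z (Rxz ∧ Rzy)).
F1: fails — Rvu but no z with Rvz and Rzu.
F2: fails — Rbc but no z with Rbz and Rzc.
F3: condition met.

F3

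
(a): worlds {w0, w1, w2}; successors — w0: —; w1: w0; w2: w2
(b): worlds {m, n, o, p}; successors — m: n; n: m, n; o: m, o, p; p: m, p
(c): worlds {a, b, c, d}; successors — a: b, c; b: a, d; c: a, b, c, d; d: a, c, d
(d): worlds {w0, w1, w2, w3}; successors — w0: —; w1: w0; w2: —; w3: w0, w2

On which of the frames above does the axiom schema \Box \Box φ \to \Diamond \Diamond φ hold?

(b), (c)

Frame correspondent (Sahlqvist): \forall x \exists w (x R^2 w \wedge x R^2 w) — i.e. a generalized confluence (Geach) condition.
(a): fails — at w0 but no w with w0R²w and w0R²w.
(b): condition met.
(c): condition met.
(d): fails — at w0 but no w with w0R²w and w0R²w.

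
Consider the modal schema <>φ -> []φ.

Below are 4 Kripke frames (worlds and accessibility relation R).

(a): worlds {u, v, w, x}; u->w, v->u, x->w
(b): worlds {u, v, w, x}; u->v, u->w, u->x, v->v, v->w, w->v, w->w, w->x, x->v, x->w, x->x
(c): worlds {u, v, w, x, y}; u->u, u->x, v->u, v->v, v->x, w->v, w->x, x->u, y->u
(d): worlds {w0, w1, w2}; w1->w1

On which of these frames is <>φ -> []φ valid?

(a), (d)

This is the axiom for partial functionality; its first-order frame correspondent is forall x forall y forall z (Rxy & Rxz -> y = z).
(a): satisfies the condition.
(b): fails — u sees both v and w.
(c): fails — u sees both u and x.
(d): satisfies the condition.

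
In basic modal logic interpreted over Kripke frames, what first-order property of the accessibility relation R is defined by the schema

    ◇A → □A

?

This schema is the CD axiom.
Its frame correspondent is partial functionality — ∀x ∀y ∀z (Rxy ∧ Rxz → y = z).

partial functionality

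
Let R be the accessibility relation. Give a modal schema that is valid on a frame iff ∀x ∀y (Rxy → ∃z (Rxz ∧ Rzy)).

□□ψ → □ψ

A defining formula is □□ψ → □ψ (the C4 axiom).
Suppose □□ψ→□ψ is valid. Take Rxy and set V(ψ)={w : xR²w}. Then □□ψ at x, so □ψ at x, so ψ at y, i.e. ∃z(Rxz∧Rzy).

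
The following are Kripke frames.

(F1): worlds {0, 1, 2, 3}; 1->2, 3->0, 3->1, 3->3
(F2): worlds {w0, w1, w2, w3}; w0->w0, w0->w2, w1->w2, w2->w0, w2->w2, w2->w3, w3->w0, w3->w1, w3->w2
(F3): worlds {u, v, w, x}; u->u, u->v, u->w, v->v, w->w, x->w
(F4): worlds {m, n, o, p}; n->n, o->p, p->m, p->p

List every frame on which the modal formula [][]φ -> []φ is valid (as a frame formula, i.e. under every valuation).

(F3), (F4)

The schema corresponds to density: forall x forall y (Rxy -> exists z (Rxz & Rzy)).
(F1): fails — R12 but no z with R1z and Rz2.
(F2): fails — Rw3w1 but no z with Rw3z and Rzw1.
(F3): holds.
(F4): holds.
Valid on: (F3), (F4).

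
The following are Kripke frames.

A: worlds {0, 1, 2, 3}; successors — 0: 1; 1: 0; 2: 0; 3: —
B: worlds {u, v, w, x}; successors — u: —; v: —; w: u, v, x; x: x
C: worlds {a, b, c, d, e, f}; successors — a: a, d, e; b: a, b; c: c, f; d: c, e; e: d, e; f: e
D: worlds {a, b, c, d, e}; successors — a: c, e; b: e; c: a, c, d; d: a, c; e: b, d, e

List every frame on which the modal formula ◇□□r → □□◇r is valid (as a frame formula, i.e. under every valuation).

The schema corresponds to a generalized confluence (Geach) condition: ∀x ∀y ∀z ((xRy ∧ xR²z) → ∃w (yR²w ∧ zRw)).
A: holds.
B: fails — wRu, wR²x but no t with uR²t and xRt.
C: fails — cRf, cR²c but no w with fR²w and cRw.
D: fails — eRb, eR²d but no w with bR²w and dRw.

A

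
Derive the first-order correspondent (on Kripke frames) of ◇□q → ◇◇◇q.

This is a Sahlqvist (Geach-type) schema ◇^1□^1q → □^0◇^3q.
First-order correspondent: ∀x ∀y (xRy → ∃w (yRw ∧ xR³w)).

∀x ∀y (xRy → ∃w (yRw ∧ xR³w))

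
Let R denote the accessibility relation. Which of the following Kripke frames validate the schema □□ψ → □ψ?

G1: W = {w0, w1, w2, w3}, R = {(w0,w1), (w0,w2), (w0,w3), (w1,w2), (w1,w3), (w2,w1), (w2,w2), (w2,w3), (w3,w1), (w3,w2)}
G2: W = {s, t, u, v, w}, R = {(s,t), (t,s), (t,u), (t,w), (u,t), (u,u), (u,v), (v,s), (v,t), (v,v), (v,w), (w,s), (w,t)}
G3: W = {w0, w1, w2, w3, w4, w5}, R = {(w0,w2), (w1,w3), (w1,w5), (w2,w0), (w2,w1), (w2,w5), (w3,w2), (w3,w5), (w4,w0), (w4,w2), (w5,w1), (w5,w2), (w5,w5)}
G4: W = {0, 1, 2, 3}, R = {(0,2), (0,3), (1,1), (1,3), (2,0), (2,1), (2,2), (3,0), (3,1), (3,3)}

This is the axiom for density; its first-order frame correspondent is ∀x ∀y (Rxy → ∃z (Rxz ∧ Rzy)).
G1: condition met.
G2: fails — Rtw but no z with Rtz and Rzw.
G3: fails — Rw1w3 but no z with Rw1z and Rzw3.
G4: condition met.
Valid on: G1, G4.

G1, G4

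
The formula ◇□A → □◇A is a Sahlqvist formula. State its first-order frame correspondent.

Convergence

Suppose ◇□A→□◇A is valid. Take Rxy, Rxz and set V(A)={w : Ryw}. Then □A at y so ◇□A at x, so □◇A at x, so ◇A at z, giving w with Rzw and Ryw.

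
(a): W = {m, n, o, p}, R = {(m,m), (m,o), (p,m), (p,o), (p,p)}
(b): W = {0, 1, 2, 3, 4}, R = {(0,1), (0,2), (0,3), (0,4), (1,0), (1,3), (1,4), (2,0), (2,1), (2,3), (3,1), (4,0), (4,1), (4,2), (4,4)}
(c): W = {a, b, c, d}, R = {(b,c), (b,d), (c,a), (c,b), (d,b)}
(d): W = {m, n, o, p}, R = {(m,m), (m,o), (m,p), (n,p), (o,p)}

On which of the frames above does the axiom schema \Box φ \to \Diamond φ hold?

(b)

The schema corresponds to seriality: \forall x \exists y Rxy.
(a): fails — world n has no successor.
(b): holds.
(c): fails — world a has no successor.
(d): fails — world p has no successor.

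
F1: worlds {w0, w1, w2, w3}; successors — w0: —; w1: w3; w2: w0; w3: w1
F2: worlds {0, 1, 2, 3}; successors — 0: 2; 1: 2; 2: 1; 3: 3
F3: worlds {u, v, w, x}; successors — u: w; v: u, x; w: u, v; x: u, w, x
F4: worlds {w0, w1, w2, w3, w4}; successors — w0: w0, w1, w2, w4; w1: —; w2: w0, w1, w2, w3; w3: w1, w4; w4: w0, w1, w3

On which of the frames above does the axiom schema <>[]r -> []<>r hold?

F2

Frame correspondent (Sahlqvist): forall x forall y forall z (Rxy & Rxz -> exists w (Ryw & Rzw)) — i.e. convergence.
F1: fails — Rw2w0 and Rw2w0 but w0 and w0 have no common successor.
F2: ✓.
F3: fails — Rwu and Rwv but u and v have no common successor.
F4: fails — Rw0w4 and Rw0w1 but w4 and w1 have no common successor.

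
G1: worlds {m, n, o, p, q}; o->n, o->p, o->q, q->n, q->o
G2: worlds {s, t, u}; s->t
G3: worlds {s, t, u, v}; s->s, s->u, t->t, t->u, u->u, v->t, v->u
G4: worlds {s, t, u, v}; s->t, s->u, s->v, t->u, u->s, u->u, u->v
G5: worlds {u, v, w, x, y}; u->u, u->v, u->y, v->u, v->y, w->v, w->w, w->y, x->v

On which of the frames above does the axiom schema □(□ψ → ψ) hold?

Frame correspondent (Sahlqvist): ∀x ∀y (Rxy → Ryy) — i.e. shift-reflexivity.
G1: fails — Ron but not Rnn.
G2: fails — Rst but not Rtt.
G3: satisfies the condition.
G4: fails — Ruv but not Rvv.
G5: fails — Ruv but not Rvv.
Valid on: G3.

G3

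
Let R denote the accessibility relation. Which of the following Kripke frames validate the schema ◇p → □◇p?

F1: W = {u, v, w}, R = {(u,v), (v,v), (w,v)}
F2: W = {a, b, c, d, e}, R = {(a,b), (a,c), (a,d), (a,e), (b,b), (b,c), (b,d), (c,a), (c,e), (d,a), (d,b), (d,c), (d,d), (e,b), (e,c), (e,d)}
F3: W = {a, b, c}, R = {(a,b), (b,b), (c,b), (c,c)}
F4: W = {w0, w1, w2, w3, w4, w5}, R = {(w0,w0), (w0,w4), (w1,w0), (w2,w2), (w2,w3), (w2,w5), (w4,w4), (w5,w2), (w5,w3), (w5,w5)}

F1

Frame correspondent (Sahlqvist): ∀x ∀y ∀z (Rxy ∧ Rxz → Ryz) — i.e. the Euclidean property.
F1: holds.
F2: fails — Rab and Rae but not Rbe.
F3: fails — Rcb and Rcc but not Rbc.
F4: fails — Rw0w4 and Rw0w0 but not Rw4w0.
Valid on: F1.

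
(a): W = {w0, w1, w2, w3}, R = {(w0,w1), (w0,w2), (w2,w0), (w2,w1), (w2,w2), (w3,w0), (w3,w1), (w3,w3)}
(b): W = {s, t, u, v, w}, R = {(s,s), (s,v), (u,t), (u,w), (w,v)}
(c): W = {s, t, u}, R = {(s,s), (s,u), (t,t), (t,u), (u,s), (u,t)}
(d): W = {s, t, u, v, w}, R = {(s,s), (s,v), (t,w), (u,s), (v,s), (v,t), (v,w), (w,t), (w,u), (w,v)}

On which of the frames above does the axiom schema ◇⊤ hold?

Frame correspondent (Sahlqvist): ∀x ∃y Rxy — i.e. seriality.
(a): fails — world w1 has no successor.
(b): fails — world t has no successor.
(c): holds.
(d): holds.
Valid on: (c), (d).

(c), (d)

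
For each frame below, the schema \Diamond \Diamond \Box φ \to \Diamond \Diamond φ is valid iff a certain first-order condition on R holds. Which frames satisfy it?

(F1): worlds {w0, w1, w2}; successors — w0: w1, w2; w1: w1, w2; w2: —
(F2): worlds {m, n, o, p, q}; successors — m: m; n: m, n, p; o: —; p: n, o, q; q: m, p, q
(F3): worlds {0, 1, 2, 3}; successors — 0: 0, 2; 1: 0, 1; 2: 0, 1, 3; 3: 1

(F3)

The schema corresponds to a generalized confluence (Geach) condition: \forall x \forall y (x R^2 y \to \exists w (yRw \wedge x R^2 w)).
(F1): fails — w0R²w2 but no w with w2Rw and w0R²w.
(F2): fails — nR²o but no w with oRw and nR²w.
(F3): satisfies the condition.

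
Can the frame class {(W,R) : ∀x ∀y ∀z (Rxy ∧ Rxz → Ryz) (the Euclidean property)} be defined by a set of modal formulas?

Yes, by ◇p → □◇p

The condition is the Euclidean property. A defining modal formula is ◇p → □◇p.
Suppose ◇p→□◇p is valid. Take Rxy, Rxz and set V(p)={y}. Then ◇p at x, so □◇p at x, so ◇p at z, so some w with Rzw has p; w=y, i.e. Rzy. By symmetry of the argument, Ryz.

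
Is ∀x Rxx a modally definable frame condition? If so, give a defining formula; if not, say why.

Yes, by □p → p

The condition is reflexivity. A defining modal formula is □p → p.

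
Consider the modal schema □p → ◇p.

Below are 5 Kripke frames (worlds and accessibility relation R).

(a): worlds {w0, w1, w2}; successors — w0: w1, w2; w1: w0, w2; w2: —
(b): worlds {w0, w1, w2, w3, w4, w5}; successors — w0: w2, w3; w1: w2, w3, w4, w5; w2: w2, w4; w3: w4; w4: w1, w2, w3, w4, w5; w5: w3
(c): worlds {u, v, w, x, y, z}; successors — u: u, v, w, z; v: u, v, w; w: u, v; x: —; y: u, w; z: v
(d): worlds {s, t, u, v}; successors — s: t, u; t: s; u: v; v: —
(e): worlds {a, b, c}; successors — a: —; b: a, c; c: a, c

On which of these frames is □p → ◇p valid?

This is the axiom for seriality; its first-order frame correspondent is ∀x ∃y Rxy.
(a): fails — world w2 has no successor.
(b): holds.
(c): fails — world x has no successor.
(d): fails — world v has no successor.
(e): fails — world a has no successor.

(b)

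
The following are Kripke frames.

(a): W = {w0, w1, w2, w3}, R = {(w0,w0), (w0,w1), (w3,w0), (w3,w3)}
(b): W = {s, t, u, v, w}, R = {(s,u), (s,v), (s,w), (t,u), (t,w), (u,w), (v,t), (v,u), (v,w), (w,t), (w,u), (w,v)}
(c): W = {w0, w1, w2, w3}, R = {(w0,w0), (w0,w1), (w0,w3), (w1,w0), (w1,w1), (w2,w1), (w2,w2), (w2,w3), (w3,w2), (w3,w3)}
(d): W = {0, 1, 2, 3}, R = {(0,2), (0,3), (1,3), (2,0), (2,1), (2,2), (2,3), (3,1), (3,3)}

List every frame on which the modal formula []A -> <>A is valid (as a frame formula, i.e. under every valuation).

(b), (c), (d)

The schema corresponds to seriality: forall x exists y Rxy.
(a): fails — world w1 has no successor.
(b): condition met.
(c): condition met.
(d): condition met.
Valid on: (b), (c), (d).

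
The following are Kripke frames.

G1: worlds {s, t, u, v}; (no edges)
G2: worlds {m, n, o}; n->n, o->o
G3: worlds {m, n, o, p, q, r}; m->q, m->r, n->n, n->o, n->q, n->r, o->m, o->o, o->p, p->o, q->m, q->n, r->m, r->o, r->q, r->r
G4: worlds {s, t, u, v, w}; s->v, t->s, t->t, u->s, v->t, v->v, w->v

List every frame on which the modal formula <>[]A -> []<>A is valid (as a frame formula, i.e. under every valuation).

The schema corresponds to convergence: forall x forall y forall z (Rxy & Rxz -> exists w (Ryw & Rzw)).
G1: satisfies the condition.
G2: satisfies the condition.
G3: fails — Rom and Rop but m and p have no common successor.
G4: fails — Rts and Rtt but s and t have no common successor.

G1, G2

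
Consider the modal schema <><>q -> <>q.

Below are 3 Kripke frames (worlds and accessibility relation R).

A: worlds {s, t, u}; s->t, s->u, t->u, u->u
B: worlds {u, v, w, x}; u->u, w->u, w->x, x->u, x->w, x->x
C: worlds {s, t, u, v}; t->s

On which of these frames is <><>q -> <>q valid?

The schema corresponds to transitivity: forall x forall y forall z (Rxy & Ryz -> Rxz).
A: satisfies the condition.
B: fails — Rwx and Rxw but not Rww.
C: satisfies the condition.
Valid on: A, C.

A, C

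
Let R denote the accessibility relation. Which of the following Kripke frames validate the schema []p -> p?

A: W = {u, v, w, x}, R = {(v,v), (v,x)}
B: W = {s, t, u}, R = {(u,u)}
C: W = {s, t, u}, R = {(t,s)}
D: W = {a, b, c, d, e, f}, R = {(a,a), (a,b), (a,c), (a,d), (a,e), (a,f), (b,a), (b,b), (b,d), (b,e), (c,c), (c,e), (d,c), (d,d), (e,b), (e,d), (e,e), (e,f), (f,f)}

D

Frame correspondent (Sahlqvist): forall x Rxx — i.e. reflexivity.
A: fails — world u does not see itself.
B: fails — world s does not see itself.
C: fails — world s does not see itself.
D: holds.
Valid on: D.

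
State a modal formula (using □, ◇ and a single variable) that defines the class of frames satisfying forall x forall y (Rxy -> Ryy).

□(□q → q)

The condition is shift-reflexivity. The T□ schema □(□q → q) defines it.
Suppose □(□q→q) is valid. Take Rxy and set V(q)={w : Ryw}. Then at y, □q holds; since □(□q→q) at x, □q→q at y, so q at y, i.e. Ryy.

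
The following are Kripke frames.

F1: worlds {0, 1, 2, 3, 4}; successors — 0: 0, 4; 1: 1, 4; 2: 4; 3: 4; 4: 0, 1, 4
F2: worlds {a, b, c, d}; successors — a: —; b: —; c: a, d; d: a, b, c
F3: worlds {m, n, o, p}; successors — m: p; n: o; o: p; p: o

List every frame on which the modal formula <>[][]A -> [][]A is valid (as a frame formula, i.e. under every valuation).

F1

This is the axiom for a generalized confluence (Geach) condition; its first-order frame correspondent is forall x forall y forall z ((xRy & x R^2 z) -> exists w (y R^2 w & z = w)).
F1: satisfies the condition.
F2: fails — cRa, cR²a but no w with aR²w and a=w.
F3: fails — mRp, mR²o but no w with pR²w and o=w.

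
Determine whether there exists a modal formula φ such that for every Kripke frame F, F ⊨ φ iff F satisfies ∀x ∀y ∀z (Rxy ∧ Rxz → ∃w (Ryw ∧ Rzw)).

Definable; ◇□r → □◇r defines it

Yes: it is convergence, defined by the .2 schema ◇□r → □◇r.
Suppose ◇□r→□◇r is valid. Take Rxy, Rxz and set V(r)={w : Ryw}. Then □r at y so ◇□r at x, so □◇r at x, so ◇r at z, giving w with Rzw and Ryw.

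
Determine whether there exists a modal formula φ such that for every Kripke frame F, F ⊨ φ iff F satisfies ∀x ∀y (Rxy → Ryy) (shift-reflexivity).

This is a Sahlqvist condition; the T□ axiom □(□r → r) defines it.

Definable; □(□r → r) defines it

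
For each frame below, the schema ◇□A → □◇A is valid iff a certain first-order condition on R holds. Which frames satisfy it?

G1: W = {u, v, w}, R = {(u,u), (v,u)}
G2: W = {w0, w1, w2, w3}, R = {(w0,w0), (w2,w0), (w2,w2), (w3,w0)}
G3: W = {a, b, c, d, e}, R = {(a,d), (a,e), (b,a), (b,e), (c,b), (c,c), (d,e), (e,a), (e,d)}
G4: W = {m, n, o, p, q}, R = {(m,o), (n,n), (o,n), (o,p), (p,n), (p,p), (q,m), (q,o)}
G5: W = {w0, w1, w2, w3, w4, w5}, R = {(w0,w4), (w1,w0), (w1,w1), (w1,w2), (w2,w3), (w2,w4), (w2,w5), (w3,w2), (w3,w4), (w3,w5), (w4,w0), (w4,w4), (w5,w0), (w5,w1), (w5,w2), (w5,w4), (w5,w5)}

G1, G2

The schema corresponds to convergence: ∀x ∀y ∀z (Rxy ∧ Rxz → ∃w (Ryw ∧ Rzw)).
G1: condition met.
G2: condition met.
G3: fails — Rae and Rad but e and d have no common successor.
G4: fails — Rqm and Rqo but m and o have no common successor.
G5: fails — Rw1w2 and Rw1w1 but w2 and w1 have no common successor.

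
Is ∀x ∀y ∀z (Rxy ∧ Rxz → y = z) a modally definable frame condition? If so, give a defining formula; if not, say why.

The condition is partial functionality. A defining modal formula is ◇p → □p.
Suppose ◇p→□p is valid. Take Rxy, Rxz and set V(p)={y}. Then ◇p at x, so □p at x, so p at z, i.e. z=y.

Definable; ◇p → □p defines it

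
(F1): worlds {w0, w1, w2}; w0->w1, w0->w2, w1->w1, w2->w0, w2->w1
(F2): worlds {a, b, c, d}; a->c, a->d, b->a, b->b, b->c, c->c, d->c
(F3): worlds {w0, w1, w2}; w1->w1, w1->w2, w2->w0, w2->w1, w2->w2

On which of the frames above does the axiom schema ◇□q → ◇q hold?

(F1), (F2)

Frame correspondent (Sahlqvist): ∀x ∀y (xRy → ∃w (yRw ∧ xRw)) — i.e. a generalized confluence (Geach) condition.
(F1): satisfies the condition.
(F2): satisfies the condition.
(F3): fails — w2Rw0 but no w with w0Rw and w2Rw.
Valid on: (F1), (F2).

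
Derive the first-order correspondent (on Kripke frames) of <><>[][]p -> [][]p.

forall x forall y forall z ((x R^2 y & x R^2 z) -> exists w (y R^2 w & z = w))

This is a Sahlqvist (Geach-type) schema ◇^2□^2p → □^2◇^0p.
First-order correspondent: forall x forall y forall z ((x R^2 y & x R^2 z) -> exists w (y R^2 w & z = w)).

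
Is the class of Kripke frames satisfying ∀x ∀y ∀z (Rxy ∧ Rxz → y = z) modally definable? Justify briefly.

The condition is partial functionality. A defining modal formula is ◇q → □q.
Suppose ◇q→□q is valid. Take Rxy, Rxz and set V(q)={y}. Then ◇q at x, so □q at x, so q at z, i.e. z=y.

Definable; ◇q → □q defines it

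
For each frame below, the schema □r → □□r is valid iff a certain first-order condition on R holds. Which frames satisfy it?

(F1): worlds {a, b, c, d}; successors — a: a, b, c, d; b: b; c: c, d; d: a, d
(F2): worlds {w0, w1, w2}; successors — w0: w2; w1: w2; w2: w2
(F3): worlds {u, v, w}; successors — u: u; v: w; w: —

The schema corresponds to transitivity: ∀x ∀y ∀z (Rxy ∧ Ryz → Rxz).
(F1): fails — Rcd and Rda but not Rca.
(F2): ✓.
(F3): ✓.
Valid on: (F2), (F3).

(F2), (F3)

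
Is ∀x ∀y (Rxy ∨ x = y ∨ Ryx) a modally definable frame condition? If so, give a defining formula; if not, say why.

No — not modally definable

Modal frame validity is preserved under disjoint unions.
Take 4 disjoint single-world reflexive frames: each is trivially connected, but their disjoint union has 4 worlds with no edge between distinct components, so it is not connected.
So the class is not modally definable.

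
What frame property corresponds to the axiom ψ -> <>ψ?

This schema is equivalent to the T axiom □ψ → ψ.
Its frame correspondent is reflexivity — forall x Rxx.

Reflexivity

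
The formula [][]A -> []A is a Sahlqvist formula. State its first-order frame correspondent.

Density

This is the C4 axiom.
Its frame correspondent is density — forall x forall y (Rxy -> exists z (Rxz & Rzy)).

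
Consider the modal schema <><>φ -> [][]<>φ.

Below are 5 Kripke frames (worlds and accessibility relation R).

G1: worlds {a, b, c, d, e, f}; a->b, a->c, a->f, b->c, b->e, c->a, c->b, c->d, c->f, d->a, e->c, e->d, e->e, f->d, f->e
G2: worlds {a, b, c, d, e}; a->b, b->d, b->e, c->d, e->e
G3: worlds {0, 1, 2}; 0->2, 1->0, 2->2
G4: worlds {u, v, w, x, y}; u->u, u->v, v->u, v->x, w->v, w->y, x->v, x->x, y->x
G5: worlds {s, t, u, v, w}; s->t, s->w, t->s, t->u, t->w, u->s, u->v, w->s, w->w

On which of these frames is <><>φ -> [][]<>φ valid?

G3

Frame correspondent (Sahlqvist): forall x forall y forall z ((x R^2 y & x R^2 z) -> exists w (y = w & zRw)) — i.e. a generalized confluence (Geach) condition.
G1: fails — aR²a, aR²a but no w with a=w and aRw.
G2: fails — aR²d, aR²d but no w with d=w and dRw.
G3: condition met.
G4: fails — uR²u, uR²x but no t with u=t and xRt.
G5: fails — sR²s, sR²s but no w* with s=w* and sRw*.
Valid on: G3.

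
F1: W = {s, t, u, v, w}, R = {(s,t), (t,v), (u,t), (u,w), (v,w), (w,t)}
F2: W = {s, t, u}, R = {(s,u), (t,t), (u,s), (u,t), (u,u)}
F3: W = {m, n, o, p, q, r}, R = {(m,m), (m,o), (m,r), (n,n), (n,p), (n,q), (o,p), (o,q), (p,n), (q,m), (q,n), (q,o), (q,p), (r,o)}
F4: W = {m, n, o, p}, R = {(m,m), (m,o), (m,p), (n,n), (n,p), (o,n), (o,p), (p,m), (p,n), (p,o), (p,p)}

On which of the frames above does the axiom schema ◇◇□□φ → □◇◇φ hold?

The schema corresponds to a generalized confluence (Geach) condition: ∀x ∀y ∀z ((xR²y ∧ xRz) → ∃w (yR²w ∧ zR²w)).
F1: fails — sR²v, sRt but no w* with vR²w* and tR²w*.
F2: holds.
F3: holds.
F4: holds.

F2, F3, F4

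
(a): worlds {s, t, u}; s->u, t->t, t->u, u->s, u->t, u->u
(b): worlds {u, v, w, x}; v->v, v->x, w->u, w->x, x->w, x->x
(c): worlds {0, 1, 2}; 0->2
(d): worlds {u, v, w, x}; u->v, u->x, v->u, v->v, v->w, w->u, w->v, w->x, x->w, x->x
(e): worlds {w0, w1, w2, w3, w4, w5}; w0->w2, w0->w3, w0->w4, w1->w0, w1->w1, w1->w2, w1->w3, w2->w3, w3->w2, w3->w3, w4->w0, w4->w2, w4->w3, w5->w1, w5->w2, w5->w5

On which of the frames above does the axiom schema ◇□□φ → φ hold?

(a), (d)

The schema corresponds to a generalized confluence (Geach) condition: ∀x ∀y (xRy → ∃w (yR²w ∧ x = w)).
(a): condition met.
(b): fails — vRx but no t with xR²t and v=t.
(c): fails — 0R2 but no w with 2R²w and 0=w.
(d): condition met.
(e): fails — w0Rw2 but no w with w2R²w and w0=w.
Valid on: (a), (d).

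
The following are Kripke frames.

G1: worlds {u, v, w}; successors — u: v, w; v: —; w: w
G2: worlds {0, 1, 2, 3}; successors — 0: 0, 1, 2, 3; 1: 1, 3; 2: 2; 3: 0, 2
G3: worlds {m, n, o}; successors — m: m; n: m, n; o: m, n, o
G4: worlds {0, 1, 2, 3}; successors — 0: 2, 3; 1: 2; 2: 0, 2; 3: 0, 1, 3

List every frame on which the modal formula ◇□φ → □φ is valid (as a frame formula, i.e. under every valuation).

none

This is the axiom for the Euclidean property; its first-order frame correspondent is ∀x ∀y ∀z (Rxy ∧ Rxz → Ryz).
G1: fails — Ruv and Ruv but not Rvv.
G2: fails — R02 and R00 but not R20.
G3: fails — Rnm and Rnn but not Rmn.
G4: fails — R02 and R03 but not R23.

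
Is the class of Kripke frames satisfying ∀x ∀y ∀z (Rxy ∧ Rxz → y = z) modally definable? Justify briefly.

This is a Sahlqvist condition; the CD axiom ◇r → □r defines it.
Suppose ◇r→□r is valid. Take Rxy, Rxz and set V(r)={y}. Then ◇r at x, so □r at x, so r at z, i.e. z=y.

Yes — defined by ◇r → □r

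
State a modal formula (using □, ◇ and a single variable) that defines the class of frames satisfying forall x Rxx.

A defining formula is □s → s (the T axiom).
Suppose □s→s is valid. At any x set V(s)={w : Rxw}. Then □s holds at x, so s holds at x, i.e. Rxx.

□s → s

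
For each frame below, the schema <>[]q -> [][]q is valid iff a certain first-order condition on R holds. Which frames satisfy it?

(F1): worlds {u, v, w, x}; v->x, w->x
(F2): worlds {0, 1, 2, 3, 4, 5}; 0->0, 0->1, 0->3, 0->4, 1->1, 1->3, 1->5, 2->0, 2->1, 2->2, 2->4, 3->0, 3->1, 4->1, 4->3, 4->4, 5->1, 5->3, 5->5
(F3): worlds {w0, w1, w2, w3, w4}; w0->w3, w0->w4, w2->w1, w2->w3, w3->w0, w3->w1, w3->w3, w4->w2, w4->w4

Frame correspondent (Sahlqvist): forall x forall y forall z ((xRy & x R^2 z) -> exists w (yRw & z = w)) — i.e. a generalized confluence (Geach) condition.
(F1): condition met.
(F2): fails — 0R0, 0R²5 but no w with 0Rw and 5=w.
(F3): fails — w0Rw3, w0R²w2 but no w with w3Rw and w2=w.

(F1)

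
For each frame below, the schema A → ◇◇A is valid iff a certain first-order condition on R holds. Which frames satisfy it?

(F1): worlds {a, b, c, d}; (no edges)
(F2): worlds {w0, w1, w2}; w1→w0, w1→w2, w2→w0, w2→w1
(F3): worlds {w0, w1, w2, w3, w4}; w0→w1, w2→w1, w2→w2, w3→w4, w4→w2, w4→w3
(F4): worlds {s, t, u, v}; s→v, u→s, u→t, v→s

none

Frame correspondent (Sahlqvist): ∀x ∃w (x = w ∧ xR²w) — i.e. a generalized confluence (Geach) condition.
(F1): fails — at a but no w with a=w and aR²w.
(F2): fails — at w0 but no w with w0=w and w0R²w.
(F3): fails — at w0 but no w with w0=w and w0R²w.
(F4): fails — at t but no w with t=w and tR²w.
Valid on no frame.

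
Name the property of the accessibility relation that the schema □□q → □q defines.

density: ∀x ∀y (Rxy → ∃z (Rxz ∧ Rzy))

This schema is the C4 axiom.
It corresponds to density: ∀x ∀y (Rxy → ∃z (Rxz ∧ Rzy)).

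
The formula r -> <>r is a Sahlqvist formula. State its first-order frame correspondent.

reflexivity: forall x Rxx

Equivalently (dual form): □r → r.
Suppose □r→r is valid. At any x set V(r)={w : Rxw}. Then □r holds at x, so r holds at x, i.e. Rxx.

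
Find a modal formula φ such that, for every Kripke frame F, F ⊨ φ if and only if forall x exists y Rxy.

□s → ◇s

The condition is seriality. The D schema □s → ◇s defines it.
Suppose □s→◇s is valid. At any x set V(s)=W. Then □s at x, so ◇s at x, so x has a successor.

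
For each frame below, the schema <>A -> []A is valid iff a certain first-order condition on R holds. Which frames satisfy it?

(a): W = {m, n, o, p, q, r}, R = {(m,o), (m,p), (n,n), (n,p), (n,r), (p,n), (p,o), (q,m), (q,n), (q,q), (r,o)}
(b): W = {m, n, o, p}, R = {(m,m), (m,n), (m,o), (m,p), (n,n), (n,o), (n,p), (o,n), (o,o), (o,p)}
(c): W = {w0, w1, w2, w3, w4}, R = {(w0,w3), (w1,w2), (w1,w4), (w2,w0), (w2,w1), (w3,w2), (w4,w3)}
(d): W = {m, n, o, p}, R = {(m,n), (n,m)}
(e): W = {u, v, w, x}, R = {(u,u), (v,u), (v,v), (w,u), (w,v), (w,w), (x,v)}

Frame correspondent (Sahlqvist): forall x forall y forall z (Rxy & Rxz -> y = z) — i.e. partial functionality.
(a): fails — m sees both o and p.
(b): fails — m sees both m and n.
(c): fails — w1 sees both w2 and w4.
(d): condition met.
(e): fails — v sees both u and v.
Valid on: (d).

(d)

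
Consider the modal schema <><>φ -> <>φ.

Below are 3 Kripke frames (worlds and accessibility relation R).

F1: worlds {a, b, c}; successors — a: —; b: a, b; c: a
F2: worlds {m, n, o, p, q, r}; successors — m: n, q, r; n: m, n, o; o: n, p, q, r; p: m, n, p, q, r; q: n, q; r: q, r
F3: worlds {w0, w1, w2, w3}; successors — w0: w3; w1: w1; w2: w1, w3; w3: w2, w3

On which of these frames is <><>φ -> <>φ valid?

This is the axiom for transitivity; its first-order frame correspondent is forall x forall y forall z (Rxy & Ryz -> Rxz).
F1: holds.
F2: fails — Ron and Rnm but not Rom.
F3: fails — Rw3w2 and Rw2w1 but not Rw3w1.

F1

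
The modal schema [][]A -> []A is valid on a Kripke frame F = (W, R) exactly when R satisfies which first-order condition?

density: forall x forall y (Rxy -> exists z (Rxz & Rzy))

Suppose □□A→□A is valid. Take Rxy and set V(A)={w : xR²w}. Then □□A at x, so □A at x, so A at y, i.e. ∃z(Rxz∧Rzy).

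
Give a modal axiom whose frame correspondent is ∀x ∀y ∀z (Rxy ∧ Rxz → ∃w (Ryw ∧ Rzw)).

A defining formula is ◇□r → □◇r (the .2 axiom).
Suppose ◇□r→□◇r is valid. Take Rxy, Rxz and set V(r)={w : Ryw}. Then □r at y so ◇□r at x, so □◇r at x, so ◇r at z, giving w with Rzw and Ryw.

◇□r → □◇r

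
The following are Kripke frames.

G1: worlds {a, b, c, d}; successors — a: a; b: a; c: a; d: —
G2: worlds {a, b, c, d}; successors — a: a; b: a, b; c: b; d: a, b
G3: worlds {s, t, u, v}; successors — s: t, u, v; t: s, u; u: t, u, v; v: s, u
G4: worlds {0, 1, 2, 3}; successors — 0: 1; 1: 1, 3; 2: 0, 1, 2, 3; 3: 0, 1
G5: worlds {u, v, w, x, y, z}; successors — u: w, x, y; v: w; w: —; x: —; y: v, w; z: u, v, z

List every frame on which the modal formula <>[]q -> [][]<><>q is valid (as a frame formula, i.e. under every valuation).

G1, G2, G3, G4

This is the axiom for a generalized confluence (Geach) condition; its first-order frame correspondent is forall x forall y forall z ((xRy & x R^2 z) -> exists w (yRw & z R^2 w)).
G1: condition met.
G2: condition met.
G3: condition met.
G4: condition met.
G5: fails — uRw, uR²v but no t with wRt and vR²t.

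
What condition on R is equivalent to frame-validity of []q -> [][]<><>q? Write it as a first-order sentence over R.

forall x forall z (x R^2 z -> exists w (xRw & z R^2 w))

This is a Sahlqvist (Geach-type) schema ◇^0□^1q → □^2◇^2q.
First-order correspondent: forall x forall z (x R^2 z -> exists w (xRw & z R^2 w)).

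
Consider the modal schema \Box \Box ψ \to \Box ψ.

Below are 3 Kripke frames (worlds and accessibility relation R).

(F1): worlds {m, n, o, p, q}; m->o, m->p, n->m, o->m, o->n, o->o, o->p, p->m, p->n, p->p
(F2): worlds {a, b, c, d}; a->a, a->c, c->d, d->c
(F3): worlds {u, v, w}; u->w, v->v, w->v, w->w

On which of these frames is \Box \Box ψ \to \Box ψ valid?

(F3)

Frame correspondent (Sahlqvist): \forall x \forall y (Rxy \to \exists z (Rxz \wedge Rzy)) — i.e. density.
(F1): fails — Rnm but no z with Rnz and Rzm.
(F2): fails — Rcd but no z with Rcz and Rzd.
(F3): holds.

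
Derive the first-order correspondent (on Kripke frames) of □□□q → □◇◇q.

∀x ∀z (xRz → ∃w (xR³w ∧ zR²w))

This is a Sahlqvist (Geach-type) schema ◇^0□^3q → □^1◇^2q.
Minimal-valuation argument: fix x; take any y with xR^0y and any z with xR^1z. Set V(q) to the set of worlds R-reachable from y in exactly 3 steps. Then □^3q holds at y, so the antecedent holds at x; validity forces ◇^2q at z, giving a w with zR^2w and yR^3w.
First-order correspondent: ∀x ∀z (xRz → ∃w (xR³w ∧ zR²w)).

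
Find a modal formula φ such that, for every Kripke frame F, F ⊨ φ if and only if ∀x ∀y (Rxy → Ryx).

q → □◇q

The condition is symmetry. The B schema q → □◇q defines it.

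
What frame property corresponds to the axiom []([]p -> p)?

shift-reflexivity

Suppose □(□p→p) is valid. Take Rxy and set V(p)={w : Ryw}. Then at y, □p holds; since □(□p→p) at x, □p→p at y, so p at y, i.e. Ryy.
Conversely, any frame satisfying forall x forall y (Rxy -> Ryy) validates the schema.
Frame condition: forall x forall y (Rxy -> Ryy).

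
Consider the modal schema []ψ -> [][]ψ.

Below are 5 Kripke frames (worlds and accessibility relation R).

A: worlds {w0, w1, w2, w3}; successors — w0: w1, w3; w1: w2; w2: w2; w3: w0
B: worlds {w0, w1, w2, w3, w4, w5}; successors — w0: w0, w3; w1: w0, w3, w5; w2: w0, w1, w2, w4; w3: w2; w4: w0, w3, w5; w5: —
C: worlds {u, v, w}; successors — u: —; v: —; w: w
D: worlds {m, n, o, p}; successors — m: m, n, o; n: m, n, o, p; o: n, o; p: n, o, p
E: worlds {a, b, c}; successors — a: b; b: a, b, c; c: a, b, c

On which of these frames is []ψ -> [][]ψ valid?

C

This is the axiom for transitivity; its first-order frame correspondent is forall x forall y forall z (Rxy & Ryz -> Rxz).
A: fails — Rw3w0 and Rw0w1 but not Rw3w1.
B: fails — Rw2w4 and Rw4w5 but not Rw2w5.
C: condition met.
D: fails — Ron and Rnm but not Rom.
E: fails — Rab and Rbc but not Rac.
Valid on: C.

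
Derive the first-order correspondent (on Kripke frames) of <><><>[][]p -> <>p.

This is a Sahlqvist (Geach-type) schema ◇^3□^2p → □^0◇^1p.
First-order correspondent: forall x forall y (x R^3 y -> exists w (y R^2 w & xRw)).

forall x forall y (x R^3 y -> exists w (y R^2 w & xRw))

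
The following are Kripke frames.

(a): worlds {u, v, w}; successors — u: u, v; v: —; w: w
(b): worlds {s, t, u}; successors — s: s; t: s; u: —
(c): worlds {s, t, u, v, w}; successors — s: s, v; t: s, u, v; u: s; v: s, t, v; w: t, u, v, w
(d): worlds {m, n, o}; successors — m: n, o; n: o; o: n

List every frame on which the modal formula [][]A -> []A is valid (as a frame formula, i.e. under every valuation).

This is the axiom for density; its first-order frame correspondent is forall x forall y (Rxy -> exists z (Rxz & Rzy)).
(a): satisfies the condition.
(b): satisfies the condition.
(c): fails — Rtu but no z with Rtz and Rzu.
(d): fails — Rno but no z with Rnz and Rzo.

(a), (b)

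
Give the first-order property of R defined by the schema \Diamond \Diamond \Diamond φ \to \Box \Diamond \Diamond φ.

\forall x \forall y \forall z ((x R^3 y \wedge xRz) \to \exists w (y = w \wedge z R^2 w))

This is a Sahlqvist (Geach-type) schema ◇^3□^0φ → □^1◇^2φ.
First-order correspondent: \forall x \forall y \forall z ((x R^3 y \wedge xRz) \to \exists w (y = w \wedge z R^2 w)).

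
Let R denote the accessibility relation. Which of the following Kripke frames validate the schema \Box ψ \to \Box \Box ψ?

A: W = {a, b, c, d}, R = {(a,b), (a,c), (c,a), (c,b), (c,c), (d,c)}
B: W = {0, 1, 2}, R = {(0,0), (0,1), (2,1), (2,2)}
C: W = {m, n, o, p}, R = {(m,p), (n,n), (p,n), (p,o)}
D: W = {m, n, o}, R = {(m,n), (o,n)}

B, D

This is the axiom for transitivity; its first-order frame correspondent is \forall x \forall y \forall z (Rxy \wedge Ryz \to Rxz).
A: fails — Rdc and Rcb but not Rdb.
B: holds.
C: fails — Rmp and Rpn but not Rmn.
D: holds.
Valid on: B, D.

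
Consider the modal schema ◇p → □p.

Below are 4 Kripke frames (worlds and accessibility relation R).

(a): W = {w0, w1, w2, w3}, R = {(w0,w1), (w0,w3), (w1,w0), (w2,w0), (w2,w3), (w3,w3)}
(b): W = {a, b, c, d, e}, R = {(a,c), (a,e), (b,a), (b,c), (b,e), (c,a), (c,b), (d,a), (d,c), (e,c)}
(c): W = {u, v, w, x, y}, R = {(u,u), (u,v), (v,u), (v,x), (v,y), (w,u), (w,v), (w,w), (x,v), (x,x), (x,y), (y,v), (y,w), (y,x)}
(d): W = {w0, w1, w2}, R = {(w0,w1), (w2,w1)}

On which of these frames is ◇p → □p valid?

(d)

The schema corresponds to partial functionality: ∀x ∀y ∀z (Rxy ∧ Rxz → y = z).
(a): fails — w0 sees both w1 and w3.
(b): fails — a sees both c and e.
(c): fails — u sees both u and v.
(d): ✓.
Valid on: (d).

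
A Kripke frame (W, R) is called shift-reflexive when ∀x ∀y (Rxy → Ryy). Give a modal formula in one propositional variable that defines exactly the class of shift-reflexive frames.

The condition is shift-reflexivity. The T□ schema □(□s → s) defines it.
Suppose □(□s→s) is valid. Take Rxy and set V(s)={w : Ryw}. Then at y, □s holds; since □(□s→s) at x, □s→s at y, so s at y, i.e. Ryy.

□(□s → s)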